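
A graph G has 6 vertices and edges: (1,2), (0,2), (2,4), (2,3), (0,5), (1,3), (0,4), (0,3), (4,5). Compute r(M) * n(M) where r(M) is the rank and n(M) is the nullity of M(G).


r(M) = |V| - c = 6 - 1 = 5.
nullity = |E| - r(M) = 9 - 5 = 4.
Product = 5 * 4 = 20.

20


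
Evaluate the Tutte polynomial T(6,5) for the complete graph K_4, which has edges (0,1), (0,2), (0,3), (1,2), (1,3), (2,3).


T(K_4; x,y) = x^3 + 3x^2 + 4xy + 2x + y^3 + 3y^2 + 2y.
Substituting x=6, y=5:
= 216 + 108 + 120 + 12 + 125 + 75 + 10
= 666.

666


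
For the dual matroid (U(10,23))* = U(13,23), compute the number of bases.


The dual of U(r,n) is U(n-r, n) = U(13,23).
Bases of U(13,23) are all (13)-element subsets.
|B(M*)| = C(23,13) = 1144066.

1144066


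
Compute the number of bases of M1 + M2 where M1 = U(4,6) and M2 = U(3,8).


Bases of a direct sum M1 + M2: |B| = |B(M1)| * |B(M2)|.
|B(U(4,6))| = C(6,4) = 15.
|B(U(3,8))| = C(8,3) = 56.
Total bases = 15 * 56 = 840.

840


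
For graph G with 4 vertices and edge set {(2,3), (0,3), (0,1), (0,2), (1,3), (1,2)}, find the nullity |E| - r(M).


Cycle rank (nullity) = |E| - r(M) = |E| - (|V| - c).
|E| = 6, |V| = 4, c = 1.
Nullity = 6 - (4 - 1) = 6 - 3 = 3.

3


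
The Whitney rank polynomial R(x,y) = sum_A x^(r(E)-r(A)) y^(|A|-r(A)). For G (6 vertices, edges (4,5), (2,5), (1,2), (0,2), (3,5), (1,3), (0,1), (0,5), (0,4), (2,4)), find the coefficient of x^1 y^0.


R(x,y) = sum over A in 2^E of x^(r(E)-r(A)) * y^(|A|-r(A)).
G has 6 vertices, 10 edges. r(E) = 5.
Enumerate all 2^10 = 1024 subsets.
Count subsets with r(E)-r(A)=1 and |A|-r(A)=0: 168.

168


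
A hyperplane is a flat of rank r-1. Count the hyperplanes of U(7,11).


Hyperplanes of U(7,11) are flats of rank 6.
In a uniform matroid, these are exactly the (6)-element subsets.
Count = C(11,6) = 462.

462


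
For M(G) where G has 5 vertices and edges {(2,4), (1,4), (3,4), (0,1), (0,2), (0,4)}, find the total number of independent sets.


An independent set in a graphic matroid is an acyclic edge subset.
G has 5 vertices and 6 edges.
Enumerate all 2^6 = 64 subsets, checking for acyclicity.
Total independent sets = 48.

48


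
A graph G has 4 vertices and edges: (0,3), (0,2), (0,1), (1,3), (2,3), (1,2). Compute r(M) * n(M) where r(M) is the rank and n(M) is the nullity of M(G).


r(M) = |V| - c = 4 - 1 = 3.
nullity = |E| - r(M) = 6 - 3 = 3.
Product = 3 * 3 = 9.

9


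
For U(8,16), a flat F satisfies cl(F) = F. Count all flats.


Flats of U(8,16): every subset of size < 8 is a flat, plus E itself.
Count = (16 choose 0) + (16 choose 1) + (16 choose 2) + (16 choose 3) + (16 choose 4) + (16 choose 5) + (16 choose 6) + (16 choose 7) + 1
     = 1 + 16 + 120 + 560 + 1820 + 4368 + 8008 + 11440 + 1
     = 26334.

26334


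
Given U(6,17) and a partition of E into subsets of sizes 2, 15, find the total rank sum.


r(Ai) = min(|Ai|, 6) for each part.
Sum = min(2,6) + min(15,6)
    = 2 + 6
    = 8.

8


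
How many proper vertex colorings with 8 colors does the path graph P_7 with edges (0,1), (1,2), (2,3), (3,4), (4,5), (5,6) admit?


P(P_7, k) = k * (k-1)^(6).
P(8) = 8 * 7^6 = 8 * 117649 = 941192.

941192


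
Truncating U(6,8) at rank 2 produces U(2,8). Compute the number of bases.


Truncating U(6,8) to rank 2 gives U(2,8).
Bases of U(2,8) are all 2-element subsets of 8 elements.
Number of bases = (8 choose 2) = 28.

28


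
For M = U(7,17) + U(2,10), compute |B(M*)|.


(M1+M2)* = M1* + M2*.
M1* = U(10,17), bases: C(17,10) = 19448.
M2* = U(8,10), bases: C(10,8) = 45.
|B(M*)| = 19448 * 45 = 875160.

875160


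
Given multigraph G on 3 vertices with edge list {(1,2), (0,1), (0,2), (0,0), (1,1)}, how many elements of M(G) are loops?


In a graphic matroid, a loop is a self-loop edge (u,u) with rank 0.
Examining all 5 edges for self-loops...
Self-loops found: (0,0), (1,1)
Number of loops = 2.

2


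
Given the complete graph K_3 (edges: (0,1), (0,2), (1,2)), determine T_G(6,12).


T(K_3; x,y) = x^2 + x + y.
T(6,12) = 36 + 6 + 12 = 54.

54


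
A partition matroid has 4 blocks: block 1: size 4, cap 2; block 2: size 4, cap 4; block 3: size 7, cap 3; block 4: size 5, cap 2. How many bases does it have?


A basis picks exactly ci elements from block i.
Number of bases = product of C(|Si|, ci).
= C(4,2) * C(4,4) * C(7,3) * C(5,2)
= 6 * 1 * 35 * 10
= 2100.

2100


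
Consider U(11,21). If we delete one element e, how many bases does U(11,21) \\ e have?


Deleting e from U(11,21) gives U(11,20) since n > r.
Bases of U(11,20) = C(20,11) = 20! / (11! * 9!) = 167960.

167960


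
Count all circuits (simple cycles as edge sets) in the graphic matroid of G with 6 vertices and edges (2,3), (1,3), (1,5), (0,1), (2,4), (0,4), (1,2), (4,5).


A circuit in a graphic matroid = edge set of a simple cycle.
G has 6 vertices and 8 edges.
Enumerating all minimal edge subsets forming cycles...
Total circuits found: 6.

6


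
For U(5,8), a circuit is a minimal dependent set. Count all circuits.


In U(5,8), circuits are the (6)-element subsets.
Any set of 6 elements is dependent, and removing any one element gives
an independent set of size 5, so it is a minimal dependent set.
Number of circuits = (8 choose 6) = 28.

28


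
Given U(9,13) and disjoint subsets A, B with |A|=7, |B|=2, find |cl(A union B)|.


|A union B| = 7 + 2 = 9 (disjoint).
In U(9,13), cl(S) = S if |S| < 9, else cl(S) = E.
Since 9 >= 9, cl(A union B) = E.
|cl(A union B)| = 13.

13


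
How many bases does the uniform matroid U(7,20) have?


Bases of U(7,20) are all 7-element subsets of the 20-element ground set.
Number of bases = C(20,7).
C(20,7) = 20! / (7! * 13!) = 77520.

77520


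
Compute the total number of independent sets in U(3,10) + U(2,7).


For a direct sum, |I(M1+M2)| = |I(M1)| * |I(M2)|.
|I(U(3,10))| = sum C(10,k) for k=0..3 = 176.
|I(U(2,7))| = sum C(7,k) for k=0..2 = 29.
Total = 176 * 29 = 5104.

5104


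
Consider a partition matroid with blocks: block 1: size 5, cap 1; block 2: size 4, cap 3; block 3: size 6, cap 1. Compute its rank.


Rank of a partition matroid = sum of min(|Si|, ci) for each block.
= min(5,1) + min(4,3) + min(6,1)
= 1 + 3 + 1
= 5.

5


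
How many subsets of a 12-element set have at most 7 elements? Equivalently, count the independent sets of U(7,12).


Independent sets of U(7,12) are all subsets of size <= 7.
Count = C(12,0) + C(12,1) + C(12,2) + C(12,3) + C(12,4) + C(12,5) + C(12,6) + C(12,7)
     = 1 + 12 + 66 + 220 + 495 + 792 + 924 + 792
     = 3302.

3302


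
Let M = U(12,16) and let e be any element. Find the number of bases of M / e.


Contracting e from U(12,16) gives U(11,15).
Bases of U(11,15) = (15 choose 11) = 1365.

1365


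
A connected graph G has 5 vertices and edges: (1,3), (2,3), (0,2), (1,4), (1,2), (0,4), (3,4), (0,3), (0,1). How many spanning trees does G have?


By Kirchhoff's matrix tree theorem, the number of spanning trees equals
the determinant of any cofactor of the Laplacian matrix L.
G has 5 vertices and 9 edges.
Computing the (4 x 4) cofactor determinant gives 75.

75


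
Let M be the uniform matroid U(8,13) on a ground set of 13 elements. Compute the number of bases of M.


Bases of U(8,13) are all 8-element subsets of the 13-element ground set.
Number of bases = C(13,8).
C(13,8) = 13! / (8! * 5!) = 1287.

1287


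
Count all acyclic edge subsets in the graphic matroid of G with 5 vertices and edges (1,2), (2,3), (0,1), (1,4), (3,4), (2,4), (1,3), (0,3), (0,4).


An independent set in a graphic matroid is an acyclic edge subset.
G has 5 vertices and 9 edges.
Enumerate all 2^9 = 512 subsets, checking for acyclicity.
Total independent sets = 198.

198


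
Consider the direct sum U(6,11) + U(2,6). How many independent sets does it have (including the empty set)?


For a direct sum, |I(M1+M2)| = |I(M1)| * |I(M2)|.
|I(U(6,11))| = sum C(11,k) for k=0..6 = 1486.
|I(U(2,6))| = sum C(6,k) for k=0..2 = 22.
Total = 1486 * 22 = 32692.

32692


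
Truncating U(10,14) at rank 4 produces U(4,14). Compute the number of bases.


Truncating U(10,14) to rank 4 gives U(4,14).
Bases of U(4,14) are all 4-element subsets of 14 elements.
Number of bases = C(14,4) = (14 * 13 * 12 * 11) / (1 * 2 * 3 * 4) = 1001.

1001


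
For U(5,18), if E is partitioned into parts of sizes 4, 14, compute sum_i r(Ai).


r(Ai) = min(|Ai|, 5) for each part.
Sum = min(4,5) + min(14,5)
    = 4 + 5
    = 9.

9


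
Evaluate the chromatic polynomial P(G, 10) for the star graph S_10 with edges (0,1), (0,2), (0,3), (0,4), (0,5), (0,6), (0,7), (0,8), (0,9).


P(tree, k) = k * (k-1)^(9) for any tree on 10 vertices.
P(10) = 10 * 9^9 = 10 * 387420489 = 3874204890.

3874204890


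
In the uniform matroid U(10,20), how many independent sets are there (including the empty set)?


Independent sets of U(10,20) are all subsets of size <= 10.
Count = (20 choose 0) + (20 choose 1) + (20 choose 2) + (20 choose 3) + (20 choose 4) + (20 choose 5) + (20 choose 6) + (20 choose 7) + (20 choose 8) + (20 choose 9) + (20 choose 10)
     = 1 + 20 + 190 + 1140 + 4845 + 15504 + 38760 + 77520 + 125970 + 167960 + 184756
     = 616666.

616666


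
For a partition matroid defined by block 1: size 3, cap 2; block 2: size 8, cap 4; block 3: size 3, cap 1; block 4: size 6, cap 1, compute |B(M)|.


A basis picks exactly ci elements from block i.
Number of bases = product of C(|Si|, ci).
= C(3,2) * C(8,4) * C(3,1) * C(6,1)
= 3 * 70 * 3 * 6
= 3780.

3780


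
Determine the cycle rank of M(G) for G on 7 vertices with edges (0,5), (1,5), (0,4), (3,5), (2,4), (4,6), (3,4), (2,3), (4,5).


Cycle rank (nullity) = |E| - r(M) = |E| - (|V| - c).
|E| = 9, |V| = 7, c = 1.
Nullity = 9 - (7 - 1) = 9 - 6 = 3.

3


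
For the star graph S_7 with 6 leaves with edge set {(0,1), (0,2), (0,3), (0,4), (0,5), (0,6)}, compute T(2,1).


A star on 7 vertices is a tree with 6 edges.
T(x,y) = x^(6) for any tree.
T(2,1) = 2^6 = 64.

64


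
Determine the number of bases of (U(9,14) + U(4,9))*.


(M1+M2)* = M1* + M2*.
M1* = U(5,14), bases: C(14,5) = 2002.
M2* = U(5,9), bases: C(9,5) = 126.
|B(M*)| = 2002 * 126 = 252252.

252252


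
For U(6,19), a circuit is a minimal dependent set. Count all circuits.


In U(6,19), circuits are the (7)-element subsets.
Any set of 7 elements is dependent, and removing any one element gives
an independent set of size 6, so it is a minimal dependent set.
Number of circuits = C(19,7) = 50388.

50388


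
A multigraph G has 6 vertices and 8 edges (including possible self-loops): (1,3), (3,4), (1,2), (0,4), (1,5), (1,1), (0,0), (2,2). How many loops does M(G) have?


In a graphic matroid, a loop is a self-loop edge (u,u) with rank 0.
Examining all 8 edges for self-loops...
Self-loops found: (1,1), (0,0), (2,2)
Number of loops = 3.

3


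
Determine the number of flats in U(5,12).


Flats of U(5,12): every subset of size < 5 is a flat, plus E itself.
Count = (12 choose 0) + (12 choose 1) + (12 choose 2) + (12 choose 3) + (12 choose 4) + 1
     = 1 + 12 + 66 + 220 + 495 + 1
     = 795.

795


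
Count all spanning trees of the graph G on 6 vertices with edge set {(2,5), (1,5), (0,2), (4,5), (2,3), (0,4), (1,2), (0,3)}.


By Kirchhoff's matrix tree theorem, the number of spanning trees equals
the determinant of any cofactor of the Laplacian matrix L.
G has 6 vertices and 8 edges.
Computing the (5 x 5) cofactor determinant gives 30.

30


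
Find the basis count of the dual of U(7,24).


The dual of U(r,n) is U(n-r, n) = U(17,24).
Bases of U(17,24) are all (17)-element subsets.
|B(M*)| = C(24,17) = 346104.

346104


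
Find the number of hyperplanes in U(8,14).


Hyperplanes of U(8,14) are flats of rank 7.
In a uniform matroid, these are exactly the (7)-element subsets.
Count = (14 choose 7) = 3432.

3432


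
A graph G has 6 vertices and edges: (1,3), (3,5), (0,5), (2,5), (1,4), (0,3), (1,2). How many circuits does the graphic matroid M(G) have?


A circuit in a graphic matroid = edge set of a simple cycle.
G has 6 vertices and 7 edges.
Enumerating all minimal edge subsets forming cycles...
Total circuits found: 3.

3


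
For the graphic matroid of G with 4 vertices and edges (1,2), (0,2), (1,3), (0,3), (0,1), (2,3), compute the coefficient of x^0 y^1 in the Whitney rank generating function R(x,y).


R(x,y) = sum over A in 2^E of x^(r(E)-r(A)) * y^(|A|-r(A)).
G has 4 vertices, 6 edges. r(E) = 3.
Enumerate all 2^6 = 64 subsets.
Count subsets with r(E)-r(A)=0 and |A|-r(A)=1: 15.

15


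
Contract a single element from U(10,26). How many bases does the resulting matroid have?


Contracting e from U(10,26) gives U(9,25).
Bases of U(9,25) = C(25,9) = 25! / (9! * 16!) = 2042975.

2042975


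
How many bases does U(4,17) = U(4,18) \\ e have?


Deleting e from U(4,18) gives U(4,17) since n > r.
Bases of U(4,17) = (17 choose 4) = 2380.

2380


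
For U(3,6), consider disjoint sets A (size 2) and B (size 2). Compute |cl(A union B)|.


|A union B| = 2 + 2 = 4 (disjoint).
In U(3,6), cl(S) = S if |S| < 3, else cl(S) = E.
Since 4 >= 3, cl(A union B) = E.
|cl(A union B)| = 6.

6


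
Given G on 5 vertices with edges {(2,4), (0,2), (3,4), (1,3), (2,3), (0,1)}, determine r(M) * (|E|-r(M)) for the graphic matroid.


r(M) = |V| - c = 5 - 1 = 4.
nullity = |E| - r(M) = 6 - 4 = 2.
Product = 4 * 2 = 8.

8


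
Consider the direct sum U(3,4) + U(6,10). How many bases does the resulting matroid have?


Bases of a direct sum M1 + M2: |B| = |B(M1)| * |B(M2)|.
|B(U(3,4))| = C(4,3) = 4.
|B(U(6,10))| = C(10,6) = 210.
Total bases = 4 * 210 = 840.

840


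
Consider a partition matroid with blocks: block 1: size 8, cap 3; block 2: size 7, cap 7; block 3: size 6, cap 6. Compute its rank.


Rank of a partition matroid = sum of min(|Si|, ci) for each block.
= min(8,3) + min(7,7) + min(6,6)
= 3 + 7 + 6
= 16.

16


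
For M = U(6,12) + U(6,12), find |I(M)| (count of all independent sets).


For a direct sum, |I(M1+M2)| = |I(M1)| * |I(M2)|.
|I(U(6,12))| = sum C(12,k) for k=0..6 = 2510.
|I(U(6,12))| = sum C(12,k) for k=0..6 = 2510.
Total = 2510 * 2510 = 6300100.

6300100


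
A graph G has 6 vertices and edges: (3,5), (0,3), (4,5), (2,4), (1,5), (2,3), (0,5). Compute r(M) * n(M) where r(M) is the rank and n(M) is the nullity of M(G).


r(M) = |V| - c = 6 - 1 = 5.
nullity = |E| - r(M) = 7 - 5 = 2.
Product = 5 * 2 = 10.

10


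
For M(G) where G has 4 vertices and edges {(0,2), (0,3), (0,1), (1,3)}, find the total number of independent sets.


An independent set in a graphic matroid is an acyclic edge subset.
G has 4 vertices and 4 edges.
Enumerate all 2^4 = 16 subsets, checking for acyclicity.
Total independent sets = 14.

14


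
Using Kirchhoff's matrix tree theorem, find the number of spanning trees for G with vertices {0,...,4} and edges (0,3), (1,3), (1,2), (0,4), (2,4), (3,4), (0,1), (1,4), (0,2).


By Kirchhoff's matrix tree theorem, the number of spanning trees equals
the determinant of any cofactor of the Laplacian matrix L.
G has 5 vertices and 9 edges.
Computing the (4 x 4) cofactor determinant gives 75.

75


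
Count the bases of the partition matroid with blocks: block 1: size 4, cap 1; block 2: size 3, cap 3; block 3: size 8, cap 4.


A basis picks exactly ci elements from block i.
Number of bases = product of C(|Si|, ci).
= C(4,1) * C(3,3) * C(8,4)
= 4 * 1 * 70
= 280.

280


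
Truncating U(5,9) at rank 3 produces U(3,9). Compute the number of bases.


Truncating U(5,9) to rank 3 gives U(3,9).
Bases of U(3,9) are all 3-element subsets of 9 elements.
Number of bases = C(9,3) = 9! / (3! * 6!) = 84.

84


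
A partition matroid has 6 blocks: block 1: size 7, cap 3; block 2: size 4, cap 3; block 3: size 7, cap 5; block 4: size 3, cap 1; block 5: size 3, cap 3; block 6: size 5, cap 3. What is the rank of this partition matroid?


Rank of a partition matroid = sum of min(|Si|, ci) for each block.
= min(7,3) + min(4,3) + min(7,5) + min(3,1) + min(3,3) + min(5,3)
= 3 + 3 + 5 + 1 + 3 + 3
= 18.

18


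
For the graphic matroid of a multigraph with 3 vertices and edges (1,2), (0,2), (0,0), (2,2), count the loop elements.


In a graphic matroid, a loop is a self-loop edge (u,u) with rank 0.
Examining all 4 edges for self-loops...
Self-loops found: (0,0), (2,2)
Number of loops = 2.

2


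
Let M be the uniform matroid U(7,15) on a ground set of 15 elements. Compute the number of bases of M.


Bases of U(7,15) are all 7-element subsets of the 15-element ground set.
Number of bases = C(15,7).
(15 choose 7) = 6435.

6435


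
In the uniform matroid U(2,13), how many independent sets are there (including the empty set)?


Independent sets of U(2,13) are all subsets of size <= 2.
Count = C(13,0) + C(13,1) + C(13,2)
     = 1 + 13 + 78
     = 92.

92


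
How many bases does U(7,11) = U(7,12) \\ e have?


Deleting e from U(7,12) gives U(7,11) since n > r.
Bases of U(7,11) = C(11,7) = 11! / (7! * 4!) = 330.

330


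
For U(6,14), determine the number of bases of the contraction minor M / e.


Contracting e from U(6,14) gives U(5,13).
Bases of U(5,13) = C(13,5) = 13! / (5! * 8!) = 1287.

1287


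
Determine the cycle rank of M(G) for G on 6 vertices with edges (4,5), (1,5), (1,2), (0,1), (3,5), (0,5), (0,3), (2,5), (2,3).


Cycle rank (nullity) = |E| - r(M) = |E| - (|V| - c).
|E| = 9, |V| = 6, c = 1.
Nullity = 9 - (6 - 1) = 9 - 5 = 4.

4


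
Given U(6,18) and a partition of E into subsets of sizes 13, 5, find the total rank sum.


r(Ai) = min(|Ai|, 6) for each part.
Sum = min(13,6) + min(5,6)
    = 6 + 5
    = 11.

11


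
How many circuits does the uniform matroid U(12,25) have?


In U(12,25), circuits are the (13)-element subsets.
Any set of 13 elements is dependent, and removing any one element gives
an independent set of size 12, so it is a minimal dependent set.
Number of circuits = C(25,13) = 5200300.

5200300


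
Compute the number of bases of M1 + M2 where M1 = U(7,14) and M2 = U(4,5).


Bases of a direct sum M1 + M2: |B| = |B(M1)| * |B(M2)|.
|B(U(7,14))| = C(14,7) = 3432.
|B(U(4,5))| = C(5,4) = 5.
Total bases = 3432 * 5 = 17160.

17160


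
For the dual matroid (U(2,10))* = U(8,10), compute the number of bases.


The dual of U(r,n) is U(n-r, n) = U(8,10).
Bases of U(8,10) are all (8)-element subsets.
|B(M*)| = (10 choose 8) = 45.

45


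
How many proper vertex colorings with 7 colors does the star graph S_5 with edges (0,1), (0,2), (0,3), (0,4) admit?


P(tree, k) = k * (k-1)^(4) for any tree on 5 vertices.
P(7) = 7 * 6^4 = 7 * 1296 = 9072.

9072


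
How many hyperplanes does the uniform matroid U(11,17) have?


Hyperplanes of U(11,17) are flats of rank 10.
In a uniform matroid, these are exactly the (10)-element subsets.
Count = C(17,10) = 17! / (10! * 7!) = 19448.

19448


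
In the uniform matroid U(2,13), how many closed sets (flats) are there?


Flats of U(2,13): every subset of size < 2 is a flat, plus E itself.
Count = C(13,0) + C(13,1) + 1
     = 1 + 13 + 1
     = 15.

15


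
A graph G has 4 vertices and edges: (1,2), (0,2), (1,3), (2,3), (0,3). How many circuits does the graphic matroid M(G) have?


A circuit in a graphic matroid = edge set of a simple cycle.
G has 4 vertices and 5 edges.
Enumerating all minimal edge subsets forming cycles...
Total circuits found: 3.

3


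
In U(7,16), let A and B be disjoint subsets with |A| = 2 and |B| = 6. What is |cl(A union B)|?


|A union B| = 2 + 6 = 8 (disjoint).
In U(7,16), cl(S) = S if |S| < 7, else cl(S) = E.
Since 8 >= 7, cl(A union B) = E.
|cl(A union B)| = 16.

16


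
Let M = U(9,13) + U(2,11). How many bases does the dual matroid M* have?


(M1+M2)* = M1* + M2*.
M1* = U(4,13), bases: C(13,4) = 715.
M2* = U(9,11), bases: C(11,9) = 55.
|B(M*)| = 715 * 55 = 39325.

39325


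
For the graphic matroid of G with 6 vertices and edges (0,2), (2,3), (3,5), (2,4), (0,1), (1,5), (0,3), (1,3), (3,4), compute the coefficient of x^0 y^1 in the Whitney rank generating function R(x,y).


R(x,y) = sum over A in 2^E of x^(r(E)-r(A)) * y^(|A|-r(A)).
G has 6 vertices, 9 edges. r(E) = 5.
Enumerate all 2^9 = 512 subsets.
Count subsets with r(E)-r(A)=0 and |A|-r(A)=1: 65.

65


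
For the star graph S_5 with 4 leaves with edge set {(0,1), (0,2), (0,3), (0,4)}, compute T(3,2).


A star on 5 vertices is a tree with 4 edges.
T(x,y) = x^(4) for any tree.
T(3,2) = 3^4 = 81.

81


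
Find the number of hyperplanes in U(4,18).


Hyperplanes of U(4,18) are flats of rank 3.
In a uniform matroid, these are exactly the (3)-element subsets.
Count = (18 choose 3) = 816.

816


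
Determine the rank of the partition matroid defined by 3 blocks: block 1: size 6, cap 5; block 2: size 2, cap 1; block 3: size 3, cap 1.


Rank of a partition matroid = sum of min(|Si|, ci) for each block.
= min(6,5) + min(2,1) + min(3,1)
= 5 + 1 + 1
= 7.

7


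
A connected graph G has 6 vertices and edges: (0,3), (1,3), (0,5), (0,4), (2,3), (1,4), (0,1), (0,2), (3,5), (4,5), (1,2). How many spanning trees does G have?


By Kirchhoff's matrix tree theorem, the number of spanning trees equals
the determinant of any cofactor of the Laplacian matrix L.
G has 6 vertices and 11 edges.
Computing the (5 x 5) cofactor determinant gives 209.

209


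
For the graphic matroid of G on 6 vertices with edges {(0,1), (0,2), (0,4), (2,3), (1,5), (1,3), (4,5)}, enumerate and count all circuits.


A circuit in a graphic matroid = edge set of a simple cycle.
G has 6 vertices and 7 edges.
Enumerating all minimal edge subsets forming cycles...
Total circuits found: 3.

3


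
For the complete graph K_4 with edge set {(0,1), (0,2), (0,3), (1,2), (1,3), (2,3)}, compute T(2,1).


T(K_4; x,y) = x^3 + 3x^2 + 4xy + 2x + y^3 + 3y^2 + 2y.
Substituting x=2, y=1:
= 8 + 12 + 8 + 4 + 1 + 3 + 2
= 38.

38


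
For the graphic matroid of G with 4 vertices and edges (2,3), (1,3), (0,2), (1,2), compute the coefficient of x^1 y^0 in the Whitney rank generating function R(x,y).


R(x,y) = sum over A in 2^E of x^(r(E)-r(A)) * y^(|A|-r(A)).
G has 4 vertices, 4 edges. r(E) = 3.
Enumerate all 2^4 = 16 subsets.
Count subsets with r(E)-r(A)=1 and |A|-r(A)=0: 6.

6


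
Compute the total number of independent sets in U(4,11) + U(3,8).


For a direct sum, |I(M1+M2)| = |I(M1)| * |I(M2)|.
|I(U(4,11))| = sum C(11,k) for k=0..4 = 562.
|I(U(3,8))| = sum C(8,k) for k=0..3 = 93.
Total = 562 * 93 = 52266.

52266


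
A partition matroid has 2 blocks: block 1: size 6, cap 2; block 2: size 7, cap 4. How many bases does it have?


A basis picks exactly ci elements from block i.
Number of bases = product of C(|Si|, ci).
= C(6,2) * C(7,4)
= 15 * 35
= 525.

525


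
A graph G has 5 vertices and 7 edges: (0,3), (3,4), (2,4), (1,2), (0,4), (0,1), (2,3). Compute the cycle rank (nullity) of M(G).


Cycle rank (nullity) = |E| - r(M) = |E| - (|V| - c).
|E| = 7, |V| = 5, c = 1.
Nullity = 7 - (5 - 1) = 7 - 4 = 3.

3


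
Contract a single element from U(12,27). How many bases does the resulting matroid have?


Contracting e from U(12,27) gives U(11,26).
Bases of U(11,26) = (26 choose 11) = 7726160.

7726160


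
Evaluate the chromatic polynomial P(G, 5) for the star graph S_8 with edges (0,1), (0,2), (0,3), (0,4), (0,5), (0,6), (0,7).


P(tree, k) = k * (k-1)^(7) for any tree on 8 vertices.
P(5) = 5 * 4^7 = 5 * 16384 = 81920.

81920


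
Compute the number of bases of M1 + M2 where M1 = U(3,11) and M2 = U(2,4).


Bases of a direct sum M1 + M2: |B| = |B(M1)| * |B(M2)|.
|B(U(3,11))| = C(11,3) = 165.
|B(U(2,4))| = C(4,2) = 6.
Total bases = 165 * 6 = 990.

990


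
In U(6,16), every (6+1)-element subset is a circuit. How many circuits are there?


In U(6,16), circuits are the (7)-element subsets.
Any set of 7 elements is dependent, and removing any one element gives
an independent set of size 6, so it is a minimal dependent set.
Number of circuits = (16 choose 7) = 11440.

11440


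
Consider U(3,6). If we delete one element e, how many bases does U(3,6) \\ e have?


Deleting e from U(3,6) gives U(3,5) since n > r.
Bases of U(3,5) = C(5,3) = (5 * 4 * 3) / (1 * 2 * 3) = 10.

10


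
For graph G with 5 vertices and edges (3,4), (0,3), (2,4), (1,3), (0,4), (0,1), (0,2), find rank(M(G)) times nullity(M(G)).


r(M) = |V| - c = 5 - 1 = 4.
nullity = |E| - r(M) = 7 - 4 = 3.
Product = 4 * 3 = 12.

12


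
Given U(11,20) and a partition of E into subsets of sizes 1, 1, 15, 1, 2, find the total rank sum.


r(Ai) = min(|Ai|, 11) for each part.
Sum = min(1,11) + min(1,11) + min(15,11) + min(1,11) + min(2,11)
    = 1 + 1 + 11 + 1 + 2
    = 16.

16


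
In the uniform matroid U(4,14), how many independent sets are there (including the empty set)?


Independent sets of U(4,14) are all subsets of size <= 4.
Count = C(14,0) + C(14,1) + C(14,2) + C(14,3) + C(14,4)
     = 1 + 14 + 91 + 364 + 1001
     = 1471.

1471


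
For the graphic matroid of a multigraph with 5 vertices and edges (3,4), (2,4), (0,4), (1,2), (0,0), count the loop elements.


In a graphic matroid, a loop is a self-loop edge (u,u) with rank 0.
Examining all 5 edges for self-loops...
Self-loops found: (0,0)
Number of loops = 1.

1


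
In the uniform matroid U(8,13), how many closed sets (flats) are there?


Flats of U(8,13): every subset of size < 8 is a flat, plus E itself.
Count = (13 choose 0) + (13 choose 1) + (13 choose 2) + (13 choose 3) + (13 choose 4) + (13 choose 5) + (13 choose 6) + (13 choose 7) + 1
     = 1 + 13 + 78 + 286 + 715 + 1287 + 1716 + 1716 + 1
     = 5813.

5813


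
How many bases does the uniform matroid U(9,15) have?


Bases of U(9,15) are all 9-element subsets of the 15-element ground set.
Number of bases = C(15,9).
C(15,9) = 5005.

5005


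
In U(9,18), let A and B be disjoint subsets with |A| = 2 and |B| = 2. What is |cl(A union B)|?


|A union B| = 2 + 2 = 4 (disjoint).
In U(9,18), cl(S) = S if |S| < 9, else cl(S) = E.
Since 4 < 9, cl(A union B) = A union B.
|cl(A union B)| = 4.

4


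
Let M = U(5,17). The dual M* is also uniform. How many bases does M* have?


The dual of U(r,n) is U(n-r, n) = U(12,17).
Bases of U(12,17) are all (12)-element subsets.
|B(M*)| = C(17,12) = 17! / (12! * 5!) = 6188.

6188


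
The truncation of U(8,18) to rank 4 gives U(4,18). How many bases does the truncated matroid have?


Truncating U(8,18) to rank 4 gives U(4,18).
Bases of U(4,18) are all 4-element subsets of 18 elements.
Number of bases = (18 choose 4) = 3060.

3060


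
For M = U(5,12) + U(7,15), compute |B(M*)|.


(M1+M2)* = M1* + M2*.
M1* = U(7,12), bases: C(12,7) = 792.
M2* = U(8,15), bases: C(15,8) = 6435.
|B(M*)| = 792 * 6435 = 5096520.

5096520


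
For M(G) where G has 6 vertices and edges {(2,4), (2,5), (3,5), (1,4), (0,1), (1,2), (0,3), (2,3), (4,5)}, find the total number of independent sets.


An independent set in a graphic matroid is an acyclic edge subset.
G has 6 vertices and 9 edges.
Enumerate all 2^9 = 512 subsets, checking for acyclicity.
Total independent sets = 298.

298


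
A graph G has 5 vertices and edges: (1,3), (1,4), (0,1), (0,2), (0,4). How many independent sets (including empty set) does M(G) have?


An independent set in a graphic matroid is an acyclic edge subset.
G has 5 vertices and 5 edges.
Enumerate all 2^5 = 32 subsets, checking for acyclicity.
Total independent sets = 28.

28


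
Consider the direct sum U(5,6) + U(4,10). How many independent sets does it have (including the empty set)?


For a direct sum, |I(M1+M2)| = |I(M1)| * |I(M2)|.
|I(U(5,6))| = sum C(6,k) for k=0..5 = 63.
|I(U(4,10))| = sum C(10,k) for k=0..4 = 386.
Total = 63 * 386 = 24318.

24318


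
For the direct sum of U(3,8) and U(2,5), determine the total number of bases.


Bases of a direct sum M1 + M2: |B| = |B(M1)| * |B(M2)|.
|B(U(3,8))| = C(8,3) = 56.
|B(U(2,5))| = C(5,2) = 10.
Total bases = 56 * 10 = 560.

560


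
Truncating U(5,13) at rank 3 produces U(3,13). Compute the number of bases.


Truncating U(5,13) to rank 3 gives U(3,13).
Bases of U(3,13) are all 3-element subsets of 13 elements.
Number of bases = C(13,3) = 13! / (3! * 10!) = 286.

286


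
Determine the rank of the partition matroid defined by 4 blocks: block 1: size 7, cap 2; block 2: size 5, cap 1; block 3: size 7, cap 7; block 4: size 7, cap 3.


Rank of a partition matroid = sum of min(|Si|, ci) for each block.
= min(7,2) + min(5,1) + min(7,7) + min(7,3)
= 2 + 1 + 7 + 3
= 13.

13


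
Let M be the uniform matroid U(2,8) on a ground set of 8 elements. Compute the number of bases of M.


Bases of U(2,8) are all 2-element subsets of the 8-element ground set.
Number of bases = C(8,2).
(8 choose 2) = 28.

28


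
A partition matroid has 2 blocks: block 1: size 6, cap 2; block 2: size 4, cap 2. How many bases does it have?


A basis picks exactly ci elements from block i.
Number of bases = product of C(|Si|, ci).
= C(6,2) * C(4,2)
= 15 * 6
= 90.

90


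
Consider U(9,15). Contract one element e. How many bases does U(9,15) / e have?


Contracting e from U(9,15) gives U(8,14).
Bases of U(8,14) = C(14,8) = 14! / (8! * 6!) = 3003.

3003


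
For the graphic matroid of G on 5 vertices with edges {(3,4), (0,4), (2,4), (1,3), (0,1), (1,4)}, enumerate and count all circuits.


A circuit in a graphic matroid = edge set of a simple cycle.
G has 5 vertices and 6 edges.
Enumerating all minimal edge subsets forming cycles...
Total circuits found: 3.

3


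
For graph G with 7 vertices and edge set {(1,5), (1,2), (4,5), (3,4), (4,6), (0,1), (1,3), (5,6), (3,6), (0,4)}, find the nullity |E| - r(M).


Cycle rank (nullity) = |E| - r(M) = |E| - (|V| - c).
|E| = 10, |V| = 7, c = 1.
Nullity = 10 - (7 - 1) = 10 - 6 = 4.

4


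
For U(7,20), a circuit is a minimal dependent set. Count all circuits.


In U(7,20), circuits are the (8)-element subsets.
Any set of 8 elements is dependent, and removing any one element gives
an independent set of size 7, so it is a minimal dependent set.
Number of circuits = C(20,8) = 20! / (8! * 12!) = 125970.

125970


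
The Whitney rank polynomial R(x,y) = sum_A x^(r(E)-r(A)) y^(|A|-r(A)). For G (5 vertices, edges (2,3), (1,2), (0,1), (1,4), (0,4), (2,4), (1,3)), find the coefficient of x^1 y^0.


R(x,y) = sum over A in 2^E of x^(r(E)-r(A)) * y^(|A|-r(A)).
G has 5 vertices, 7 edges. r(E) = 4.
Enumerate all 2^7 = 128 subsets.
Count subsets with r(E)-r(A)=1 and |A|-r(A)=0: 32.

32


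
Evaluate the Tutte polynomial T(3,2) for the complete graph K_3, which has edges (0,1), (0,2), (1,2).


T(K_3; x,y) = x^2 + x + y.
T(3,2) = 9 + 3 + 2 = 14.

14


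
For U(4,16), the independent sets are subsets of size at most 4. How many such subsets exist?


Independent sets of U(4,16) are all subsets of size <= 4.
Count = (16 choose 0) + (16 choose 1) + (16 choose 2) + (16 choose 3) + (16 choose 4)
     = 1 + 16 + 120 + 560 + 1820
     = 2517.

2517


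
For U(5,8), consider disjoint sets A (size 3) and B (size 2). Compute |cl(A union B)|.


|A union B| = 3 + 2 = 5 (disjoint).
In U(5,8), cl(S) = S if |S| < 5, else cl(S) = E.
Since 5 >= 5, cl(A union B) = E.
|cl(A union B)| = 8.

8


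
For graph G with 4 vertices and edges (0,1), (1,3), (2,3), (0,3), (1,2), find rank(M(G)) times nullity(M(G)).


r(M) = |V| - c = 4 - 1 = 3.
nullity = |E| - r(M) = 5 - 3 = 2.
Product = 3 * 2 = 6.

6


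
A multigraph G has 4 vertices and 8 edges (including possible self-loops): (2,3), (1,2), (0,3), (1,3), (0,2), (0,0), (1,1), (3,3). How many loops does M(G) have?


In a graphic matroid, a loop is a self-loop edge (u,u) with rank 0.
Examining all 8 edges for self-loops...
Self-loops found: (0,0), (1,1), (3,3)
Number of loops = 3.

3


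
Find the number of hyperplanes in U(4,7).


Hyperplanes of U(4,7) are flats of rank 3.
In a uniform matroid, these are exactly the (3)-element subsets.
Count = C(7,3) = 7! / (3! * 4!) = 35.

35


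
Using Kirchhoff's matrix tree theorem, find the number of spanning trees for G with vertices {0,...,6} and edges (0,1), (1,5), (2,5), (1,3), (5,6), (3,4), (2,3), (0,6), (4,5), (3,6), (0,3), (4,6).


By Kirchhoff's matrix tree theorem, the number of spanning trees equals
the determinant of any cofactor of the Laplacian matrix L.
G has 7 vertices and 12 edges.
Computing the (6 x 6) cofactor determinant gives 339.

339


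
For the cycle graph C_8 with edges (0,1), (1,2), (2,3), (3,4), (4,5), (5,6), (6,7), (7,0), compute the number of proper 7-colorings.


P(C_8, k) = (k-1)^8 + (-1)^8*(k-1).
P(7) = (6)^8 + 6
= 1679616 + 6 = 1679622.

1679622


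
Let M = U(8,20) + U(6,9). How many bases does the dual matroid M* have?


(M1+M2)* = M1* + M2*.
M1* = U(12,20), bases: C(20,12) = 125970.
M2* = U(3,9), bases: C(9,3) = 84.
|B(M*)| = 125970 * 84 = 10581480.

10581480


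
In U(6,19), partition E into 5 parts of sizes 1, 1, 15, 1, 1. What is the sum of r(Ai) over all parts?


r(Ai) = min(|Ai|, 6) for each part.
Sum = min(1,6) + min(1,6) + min(15,6) + min(1,6) + min(1,6)
    = 1 + 1 + 6 + 1 + 1
    = 10.

10


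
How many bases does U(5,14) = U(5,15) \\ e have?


Deleting e from U(5,15) gives U(5,14) since n > r.
Bases of U(5,14) = (14 choose 5) = 2002.

2002


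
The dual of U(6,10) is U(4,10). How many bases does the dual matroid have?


The dual of U(r,n) is U(n-r, n) = U(4,10).
Bases of U(4,10) are all (4)-element subsets.
|B(M*)| = C(10,4) = (10 * 9 * 8 * 7) / (1 * 2 * 3 * 4) = 210.

210


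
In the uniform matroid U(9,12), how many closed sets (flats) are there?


Flats of U(9,12): every subset of size < 9 is a flat, plus E itself.
Count = C(12,0) + C(12,1) + C(12,2) + C(12,3) + C(12,4) + C(12,5) + C(12,6) + C(12,7) + C(12,8) + 1
     = 1 + 12 + 66 + 220 + 495 + 792 + 924 + 792 + 495 + 1
     = 3798.

3798


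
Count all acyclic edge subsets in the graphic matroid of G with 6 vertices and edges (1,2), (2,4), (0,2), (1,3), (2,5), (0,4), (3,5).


An independent set in a graphic matroid is an acyclic edge subset.
G has 6 vertices and 7 edges.
Enumerate all 2^7 = 128 subsets, checking for acyclicity.
Total independent sets = 105.

105


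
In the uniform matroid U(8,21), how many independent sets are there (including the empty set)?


Independent sets of U(8,21) are all subsets of size <= 8.
Count = (21 choose 0) + (21 choose 1) + (21 choose 2) + (21 choose 3) + (21 choose 4) + (21 choose 5) + (21 choose 6) + (21 choose 7) + (21 choose 8)
     = 1 + 21 + 210 + 1330 + 5985 + 20349 + 54264 + 116280 + 203490
     = 401930.

401930


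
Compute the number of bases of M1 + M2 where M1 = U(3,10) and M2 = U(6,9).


Bases of a direct sum M1 + M2: |B| = |B(M1)| * |B(M2)|.
|B(U(3,10))| = C(10,3) = 120.
|B(U(6,9))| = C(9,6) = 84.
Total bases = 120 * 84 = 10080.

10080


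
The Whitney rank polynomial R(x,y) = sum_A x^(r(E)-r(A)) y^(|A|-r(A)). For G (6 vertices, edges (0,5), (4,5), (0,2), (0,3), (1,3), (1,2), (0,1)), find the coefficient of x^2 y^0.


R(x,y) = sum over A in 2^E of x^(r(E)-r(A)) * y^(|A|-r(A)).
G has 6 vertices, 7 edges. r(E) = 5.
Enumerate all 2^7 = 128 subsets.
Count subsets with r(E)-r(A)=2 and |A|-r(A)=0: 33.

33


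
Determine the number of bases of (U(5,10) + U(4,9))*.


(M1+M2)* = M1* + M2*.
M1* = U(5,10), bases: C(10,5) = 252.
M2* = U(5,9), bases: C(9,5) = 126.
|B(M*)| = 252 * 126 = 31752.

31752


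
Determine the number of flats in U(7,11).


Flats of U(7,11): every subset of size < 7 is a flat, plus E itself.
Count = (11 choose 0) + (11 choose 1) + (11 choose 2) + (11 choose 3) + (11 choose 4) + (11 choose 5) + (11 choose 6) + 1
     = 1 + 11 + 55 + 165 + 330 + 462 + 462 + 1
     = 1487.

1487


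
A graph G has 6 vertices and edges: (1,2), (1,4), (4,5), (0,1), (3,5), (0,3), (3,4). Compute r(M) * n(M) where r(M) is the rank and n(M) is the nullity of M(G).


r(M) = |V| - c = 6 - 1 = 5.
nullity = |E| - r(M) = 7 - 5 = 2.
Product = 5 * 2 = 10.

10


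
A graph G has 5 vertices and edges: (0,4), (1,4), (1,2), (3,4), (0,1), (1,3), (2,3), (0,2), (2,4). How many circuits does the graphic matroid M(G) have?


A circuit in a graphic matroid = edge set of a simple cycle.
G has 5 vertices and 9 edges.
Enumerating all minimal edge subsets forming cycles...
Total circuits found: 22.

22


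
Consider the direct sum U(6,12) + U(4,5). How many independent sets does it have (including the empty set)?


For a direct sum, |I(M1+M2)| = |I(M1)| * |I(M2)|.
|I(U(6,12))| = sum C(12,k) for k=0..6 = 2510.
|I(U(4,5))| = sum C(5,k) for k=0..4 = 31.
Total = 2510 * 31 = 77810.

77810


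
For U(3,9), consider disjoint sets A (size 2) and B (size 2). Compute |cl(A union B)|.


|A union B| = 2 + 2 = 4 (disjoint).
In U(3,9), cl(S) = S if |S| < 3, else cl(S) = E.
Since 4 >= 3, cl(A union B) = E.
|cl(A union B)| = 9.

9


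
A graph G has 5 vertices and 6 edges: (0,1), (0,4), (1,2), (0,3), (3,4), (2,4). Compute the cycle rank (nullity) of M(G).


Cycle rank (nullity) = |E| - r(M) = |E| - (|V| - c).
|E| = 6, |V| = 5, c = 1.
Nullity = 6 - (5 - 1) = 6 - 4 = 2.

2


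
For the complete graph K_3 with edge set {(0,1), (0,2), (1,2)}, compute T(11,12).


T(K_3; x,y) = x^2 + x + y.
T(11,12) = 121 + 11 + 12 = 144.

144


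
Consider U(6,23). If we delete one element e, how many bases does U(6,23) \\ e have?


Deleting e from U(6,23) gives U(6,22) since n > r.
Bases of U(6,22) = C(22,6) = 74613.

74613


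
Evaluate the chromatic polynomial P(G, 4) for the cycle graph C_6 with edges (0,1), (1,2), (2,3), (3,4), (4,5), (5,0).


P(C_6, k) = (k-1)^6 + (-1)^6*(k-1).
P(4) = (3)^6 + 3
= 729 + 3 = 732.

732


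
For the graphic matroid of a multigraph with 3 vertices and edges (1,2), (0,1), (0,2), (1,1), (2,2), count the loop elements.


In a graphic matroid, a loop is a self-loop edge (u,u) with rank 0.
Examining all 5 edges for self-loops...
Self-loops found: (1,1), (2,2)
Number of loops = 2.

2


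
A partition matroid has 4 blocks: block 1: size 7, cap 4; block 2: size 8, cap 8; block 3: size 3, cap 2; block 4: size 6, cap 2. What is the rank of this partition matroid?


Rank of a partition matroid = sum of min(|Si|, ci) for each block.
= min(7,4) + min(8,8) + min(3,2) + min(6,2)
= 4 + 8 + 2 + 2
= 16.

16


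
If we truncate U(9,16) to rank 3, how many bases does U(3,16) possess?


Truncating U(9,16) to rank 3 gives U(3,16).
Bases of U(3,16) are all 3-element subsets of 16 elements.
Number of bases = C(16,3) = (16 * 15 * 14) / (1 * 2 * 3) = 560.

560


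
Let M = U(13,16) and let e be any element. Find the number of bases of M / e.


Contracting e from U(13,16) gives U(12,15).
Bases of U(12,15) = (15 choose 12) = 455.

455


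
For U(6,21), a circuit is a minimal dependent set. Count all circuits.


In U(6,21), circuits are the (7)-element subsets.
Any set of 7 elements is dependent, and removing any one element gives
an independent set of size 6, so it is a minimal dependent set.
Number of circuits = C(21,7) = 21! / (7! * 14!) = 116280.

116280


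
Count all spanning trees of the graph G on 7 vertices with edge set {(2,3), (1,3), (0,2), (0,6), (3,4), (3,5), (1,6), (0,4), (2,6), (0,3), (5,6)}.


By Kirchhoff's matrix tree theorem, the number of spanning trees equals
the determinant of any cofactor of the Laplacian matrix L.
G has 7 vertices and 11 edges.
Computing the (6 x 6) cofactor determinant gives 160.

160


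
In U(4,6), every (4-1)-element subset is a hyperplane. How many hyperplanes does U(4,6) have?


Hyperplanes of U(4,6) are flats of rank 3.
In a uniform matroid, these are exactly the (3)-element subsets.
Count = (6 choose 3) = 20.

20


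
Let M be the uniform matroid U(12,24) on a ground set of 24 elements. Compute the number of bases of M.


Bases of U(12,24) are all 12-element subsets of the 24-element ground set.
Number of bases = C(24,12).
(24 choose 12) = 2704156.

2704156
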